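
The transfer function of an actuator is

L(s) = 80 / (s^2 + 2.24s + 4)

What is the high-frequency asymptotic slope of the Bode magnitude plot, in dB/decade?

Each pole contributes −20 dB/decade at high frequency; each zero contributes +20 dB/decade.
Net: 0 zero(s) − 2 pole(s) → -40 dB/decade.

-40 dB/decade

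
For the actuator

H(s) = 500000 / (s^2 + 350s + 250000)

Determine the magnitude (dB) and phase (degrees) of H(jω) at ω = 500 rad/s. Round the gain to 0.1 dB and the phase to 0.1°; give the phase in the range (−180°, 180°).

9.1 dB, -90.0°

At s = jω = j500:
quadratic: (j500)² + 350·j500 + 250000 = 0 + j175000 → |·| ≈ 1.75e+05, ∠ ≈ 90.00°
|H| = 500000 / 1.75e+05 ≈ 2.8571
Gain = 20 log₁₀(2.8571) ≈ 9.12 dB
∠H = 0.00° − 90.00° = -90.00°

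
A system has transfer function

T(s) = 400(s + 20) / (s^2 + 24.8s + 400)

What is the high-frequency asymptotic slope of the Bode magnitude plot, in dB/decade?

Each pole contributes −20 dB/decade at high frequency; each zero contributes +20 dB/decade.
Net: 1 zero(s) − 2 pole(s) → -20 dB/decade.

-20 dB/decade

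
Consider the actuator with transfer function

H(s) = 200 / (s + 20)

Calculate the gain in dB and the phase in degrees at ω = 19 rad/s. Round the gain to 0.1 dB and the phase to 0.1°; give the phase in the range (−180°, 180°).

At s = jω = j19:
pole (s+20): 20 + j19 → |·| = √(20²+19²) = √761 ≈ 27.586, ∠ = arctan(19/20) ≈ 43.53°
|H| = 200 / 27.586 ≈ 7.2501
Gain = 20 log₁₀(7.2501) ≈ 17.21 dB
∠H = 0.00° − 43.53° = -43.53°

17.2 dB, -43.5°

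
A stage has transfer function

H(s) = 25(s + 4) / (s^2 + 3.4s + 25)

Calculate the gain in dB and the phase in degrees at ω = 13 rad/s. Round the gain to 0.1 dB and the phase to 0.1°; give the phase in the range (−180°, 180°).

7.1 dB, -90.0°

At s = jω = j13:
zero (s+4): 4 + j13 → |·| = √(4²+13²) = √185 ≈ 13.601, ∠ = arctan(13/4) ≈ 72.90°
quadratic: (j13)² + 3.4·j13 + 25 = -144 + j44.2 → |·| ≈ 150.63, ∠ ≈ 162.94°
|H| = 25 · 13.601 / 150.63 ≈ 2.2574
Gain = 20 log₁₀(2.2574) ≈ 7.07 dB
∠H = 72.90° − 162.94° = -90.04°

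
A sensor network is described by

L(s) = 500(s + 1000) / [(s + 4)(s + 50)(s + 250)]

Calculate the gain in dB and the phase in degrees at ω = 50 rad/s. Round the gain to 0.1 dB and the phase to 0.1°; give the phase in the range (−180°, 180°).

-5.1 dB, -138.9°

At s = jω = j50:
zero (s+1000): 1000 + j50 → |·| = √(1000²+50²) = √1002500 ≈ 1001.2, ∠ = arctan(50/1000) ≈ 2.86°
pole (s+4): 4 + j50 → |·| = √(4²+50²) = √2516 ≈ 50.16, ∠ = arctan(50/4) ≈ 85.43°
pole (s+50): 50 + j50 → |·| = √(50²+50²) = √5000 ≈ 70.711, ∠ = arctan(50/50) ≈ 45.00°
pole (s+250): 250 + j50 → |·| = √(250²+50²) = √65000 ≈ 254.95, ∠ = arctan(50/250) ≈ 11.31°
|L| = 500 · 1001.2 / 9.0427e+05 ≈ 0.5536
Gain = 20 log₁₀(0.5536) ≈ -5.14 dB
∠L = 2.86° − 141.74° = -138.88°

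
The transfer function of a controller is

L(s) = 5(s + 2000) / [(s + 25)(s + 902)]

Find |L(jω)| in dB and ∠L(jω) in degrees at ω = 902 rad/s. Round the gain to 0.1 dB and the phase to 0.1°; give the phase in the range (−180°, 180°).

-40.4 dB, -109.1°

At s = jω = j902:
zero (s+2000): 2000 + j902 → |·| = √(2000²+902²) = √4813604 ≈ 2194, ∠ = arctan(902/2000) ≈ 24.28°
pole (s+25): 25 + j902 → |·| = √(25²+902²) = √814229 ≈ 902.35, ∠ = arctan(902/25) ≈ 88.41°
pole (s+902): 902 + j902 → |·| = √(902²+902²) = √1627208 ≈ 1275.6, ∠ = arctan(902/902) ≈ 45.00°
|L| = 5 · 2194 / 1.151e+06 ≈ 0.0095308
Gain = 20 log₁₀(0.0095308) ≈ -40.42 dB
∠L = 24.28° − 133.41° = -109.13°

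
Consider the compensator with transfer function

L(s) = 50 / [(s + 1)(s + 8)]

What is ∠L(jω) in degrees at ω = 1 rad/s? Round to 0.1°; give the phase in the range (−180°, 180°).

At s = jω = j1:
pole (s+1): 1 + j1 → |·| = √(1²+1²) = √2 ≈ 1.4142, ∠ = arctan(1/1) ≈ 45.00°
pole (s+8): 8 + j1 → |·| = √(8²+1²) = √65 ≈ 8.0623, ∠ = arctan(1/8) ≈ 7.13°
∠L = 0.00° − 52.13° = -52.13°

-52.1°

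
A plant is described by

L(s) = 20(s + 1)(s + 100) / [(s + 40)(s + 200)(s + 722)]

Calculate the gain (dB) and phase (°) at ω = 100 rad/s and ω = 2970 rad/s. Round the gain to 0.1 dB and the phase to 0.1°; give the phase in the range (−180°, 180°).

ω = 100: -35.9 dB, 31.8°; ω = 2970: -43.7 dB, -73.7°

At s = jω = j100:
zero (s+1): 1 + j100 → |·| = √(1²+100²) = √10001 ≈ 100, ∠ = arctan(100/1) ≈ 89.43°
zero (s+100): 100 + j100 → |·| = √(100²+100²) = √20000 ≈ 141.42, ∠ = arctan(100/100) ≈ 45.00°
pole (s+40): 40 + j100 → |·| = √(40²+100²) = √11600 ≈ 107.7, ∠ = arctan(100/40) ≈ 68.20°
pole (s+200): 200 + j100 → |·| = √(200²+100²) = √50000 ≈ 223.61, ∠ = arctan(100/200) ≈ 26.57°
pole (s+722): 722 + j100 → |·| = √(722²+100²) = √531284 ≈ 728.89, ∠ = arctan(100/722) ≈ 7.89°
|L| = 20 · 14142 / 1.7554e+07 ≈ 0.016113
Gain = 20 log₁₀(0.016113) ≈ -35.86 dB
∠L = 134.43° − 102.66° = 31.77°

At s = jω = j2970:
zero (s+1): 1 + j2970 → |·| = √(1²+2970²) = √8820901 ≈ 2970, ∠ = arctan(2970/1) ≈ 89.98°
zero (s+100): 100 + j2970 → |·| = √(100²+2970²) = √8830900 ≈ 2971.7, ∠ = arctan(2970/100) ≈ 88.07°
pole (s+40): 40 + j2970 → |·| = √(40²+2970²) = √8822500 ≈ 2970.3, ∠ = arctan(2970/40) ≈ 89.23°
pole (s+200): 200 + j2970 → |·| = √(200²+2970²) = √8860900 ≈ 2976.7, ∠ = arctan(2970/200) ≈ 86.15°
pole (s+722): 722 + j2970 → |·| = √(722²+2970²) = √9342184 ≈ 3056.5, ∠ = arctan(2970/722) ≈ 76.34°
|L| = 20 · 8.8259e+06 / 2.7025e+10 ≈ 0.0065317
Gain = 20 log₁₀(0.0065317) ≈ -43.70 dB
∠L = 178.05° − 251.72° = -73.67°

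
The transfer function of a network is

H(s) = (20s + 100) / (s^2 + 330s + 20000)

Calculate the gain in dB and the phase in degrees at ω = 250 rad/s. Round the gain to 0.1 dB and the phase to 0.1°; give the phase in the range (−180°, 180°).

-25.4 dB, -28.4°

Substitute s = j250:
Numerator: 20(j250) + 100 = 100 + j5000
Denominator: (j250)^2 + 330(j250) + 20000 = -42500 + j82500
|N| = √(100² + 5000²) ≈ 5001, ∠N ≈ 88.85°
|D| = √(42500² + 82500²) ≈ 92804, ∠D ≈ 117.26°
|H| = 5001 / 92804 ≈ 0.053888
Gain = 20 log₁₀(0.053888) ≈ -25.37 dB
∠H = 88.85° − 117.26° = -28.41°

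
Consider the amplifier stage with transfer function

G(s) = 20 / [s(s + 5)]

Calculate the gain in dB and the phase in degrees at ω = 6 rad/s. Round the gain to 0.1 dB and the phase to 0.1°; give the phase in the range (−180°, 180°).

At s = jω = j6:
pole (s+5): 5 + j6 → |·| = √(5²+6²) = √61 ≈ 7.8102, ∠ = arctan(6/5) ≈ 50.19°
pole at origin: |s| = 6, ∠ = 90.00° (in denominator)
|G| = 20 / 46.861 ≈ 0.42679
Gain = 20 log₁₀(0.42679) ≈ -7.40 dB
∠G = 0.00° − 140.19° = -140.19°

-7.4 dB, -140.2°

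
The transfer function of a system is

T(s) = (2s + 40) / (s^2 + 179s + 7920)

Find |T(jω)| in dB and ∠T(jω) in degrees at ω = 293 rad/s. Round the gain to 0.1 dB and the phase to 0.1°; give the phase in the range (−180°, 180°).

Substitute s = j293:
Numerator: 2(j293) + 40 = 40 + j586
Denominator: (j293)^2 + 179(j293) + 7920 = -77929 + j52447
|N| = √(40² + 586²) ≈ 587.36, ∠N ≈ 86.10°
|D| = √(77929² + 52447²) ≈ 93934, ∠D ≈ 146.06°
|T| = 587.36 / 93934 ≈ 0.0062529
Gain = 20 log₁₀(0.0062529) ≈ -44.08 dB
∠T = 86.10° − 146.06° = -59.96°

-44.1 dB, -60.0°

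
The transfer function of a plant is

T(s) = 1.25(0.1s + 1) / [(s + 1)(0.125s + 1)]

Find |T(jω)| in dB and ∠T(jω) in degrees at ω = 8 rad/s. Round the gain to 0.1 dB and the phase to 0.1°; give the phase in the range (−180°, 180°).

-17.1 dB, -89.2°

At ω = 8 rad/s:
zero (1 + j8·0.1) = 1 + j0.8 → |·| ≈ 1.2806, ∠ ≈ 38.66°
pole (1 + j8·1) = 1 + j8 → |·| ≈ 8.0623, ∠ ≈ 82.87°
pole (1 + j8·0.125) = 1 + j1 → |·| ≈ 1.4142, ∠ ≈ 45.00°
|T| = 1.25 · 1.2806 / (8.0623 · 1.4142) ≈ 0.1404
Gain = 20 log₁₀(0.1404) ≈ -17.05 dB
∠T = (38.66°) − (82.87° + 45.00°) = -89.21°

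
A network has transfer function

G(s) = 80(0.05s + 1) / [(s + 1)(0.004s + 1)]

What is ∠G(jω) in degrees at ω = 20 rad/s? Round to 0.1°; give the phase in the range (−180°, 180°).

-46.7°

At ω = 20 rad/s:
zero (1 + j20·0.05) = 1 + j1 → |·| ≈ 1.4142, ∠ ≈ 45.00°
pole (1 + j20·1) = 1 + j20 → |·| ≈ 20.025, ∠ ≈ 87.14°
pole (1 + j20·0.004) = 1 + j0.08 → |·| ≈ 1.0032, ∠ ≈ 4.57°
∠G = (45.00°) − (87.14° + 4.57°) = -46.71°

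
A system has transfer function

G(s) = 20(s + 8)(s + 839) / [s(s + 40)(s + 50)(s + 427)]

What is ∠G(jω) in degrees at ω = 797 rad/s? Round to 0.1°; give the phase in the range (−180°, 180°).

At s = jω = j797:
zero (s+8): 8 + j797 → |·| = √(8²+797²) = √635273 ≈ 797.04, ∠ = arctan(797/8) ≈ 89.42°
zero (s+839): 839 + j797 → |·| = √(839²+797²) = √1339130 ≈ 1157.2, ∠ = arctan(797/839) ≈ 43.53°
pole (s+40): 40 + j797 → |·| = √(40²+797²) = √636809 ≈ 798, ∠ = arctan(797/40) ≈ 87.13°
pole (s+50): 50 + j797 → |·| = √(50²+797²) = √637709 ≈ 798.57, ∠ = arctan(797/50) ≈ 86.41°
pole (s+427): 427 + j797 → |·| = √(427²+797²) = √817538 ≈ 904.18, ∠ = arctan(797/427) ≈ 61.82°
pole at origin: |s| = 797, ∠ = 90.00° (in denominator)
∠G = 132.95° − 325.36° = -192.41° ≡ 167.59° (principal value)

167.6°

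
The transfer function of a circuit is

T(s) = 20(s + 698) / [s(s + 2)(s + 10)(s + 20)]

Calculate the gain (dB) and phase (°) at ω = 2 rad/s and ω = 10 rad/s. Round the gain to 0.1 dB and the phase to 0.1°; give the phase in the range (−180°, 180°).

ω = 2: 21.6 dB, -151.9°; ω = 10: -7.3 dB, 120.6°

At s = jω = j2:
zero (s+698): 698 + j2 → |·| = √(698²+2²) = √487208 ≈ 698, ∠ = arctan(2/698) ≈ 0.16°
pole (s+2): 2 + j2 → |·| = √(2²+2²) = √8 ≈ 2.8284, ∠ = arctan(2/2) ≈ 45.00°
pole (s+10): 10 + j2 → |·| = √(10²+2²) = √104 ≈ 10.198, ∠ = arctan(2/10) ≈ 11.31°
pole (s+20): 20 + j2 → |·| = √(20²+2²) = √404 ≈ 20.1, ∠ = arctan(2/20) ≈ 5.71°
pole at origin: |s| = 2, ∠ = 90.00° (in denominator)
|T| = 20 · 698 / 1159.5 ≈ 12.04
Gain = 20 log₁₀(12.04) ≈ 21.61 dB
∠T = 0.16° − 152.02° = -151.86°

At s = jω = j10:
zero (s+698): 698 + j10 → |·| = √(698²+10²) = √487304 ≈ 698.07, ∠ = arctan(10/698) ≈ 0.82°
pole (s+2): 2 + j10 → |·| = √(2²+10²) = √104 ≈ 10.198, ∠ = arctan(10/2) ≈ 78.69°
pole (s+10): 10 + j10 → |·| = √(10²+10²) = √200 ≈ 14.142, ∠ = arctan(10/10) ≈ 45.00°
pole (s+20): 20 + j10 → |·| = √(20²+10²) = √500 ≈ 22.361, ∠ = arctan(10/20) ≈ 26.57°
pole at origin: |s| = 10, ∠ = 90.00° (in denominator)
|T| = 20 · 698.07 / 32249 ≈ 0.43293
Gain = 20 log₁₀(0.43293) ≈ -7.27 dB
∠T = 0.82° − 240.26° = -239.44° ≡ 120.56° (principal value)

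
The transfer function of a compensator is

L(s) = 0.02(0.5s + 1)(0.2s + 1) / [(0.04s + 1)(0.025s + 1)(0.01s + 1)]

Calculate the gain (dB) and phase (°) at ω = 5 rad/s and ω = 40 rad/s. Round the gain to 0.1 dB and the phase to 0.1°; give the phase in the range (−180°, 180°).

At ω = 5 rad/s:
zero (1 + j5·0.5) = 1 + j2.5 → |·| ≈ 2.6926, ∠ ≈ 68.20°
zero (1 + j5·0.2) = 1 + j1 → |·| ≈ 1.4142, ∠ ≈ 45.00°
pole (1 + j5·0.04) = 1 + j0.2 → |·| ≈ 1.0198, ∠ ≈ 11.31°
pole (1 + j5·0.025) = 1 + j0.125 → |·| ≈ 1.0078, ∠ ≈ 7.13°
pole (1 + j5·0.01) = 1 + j0.05 → |·| ≈ 1.0012, ∠ ≈ 2.86°
|L| = 0.02 · 2.6926 · 1.4142 / (1.0198 · 1.0078 · 1.0012) ≈ 0.074012
Gain = 20 log₁₀(0.074012) ≈ -22.61 dB
∠L = (68.20° + 45.00°) − (11.31° + 7.13° + 2.86°) = 91.90°

At ω = 40 rad/s:
zero (1 + j40·0.5) = 1 + j20 → |·| ≈ 20.025, ∠ ≈ 87.14°
zero (1 + j40·0.2) = 1 + j8 → |·| ≈ 8.0623, ∠ ≈ 82.87°
pole (1 + j40·0.04) = 1 + j1.6 → |·| ≈ 1.8868, ∠ ≈ 57.99°
pole (1 + j40·0.025) = 1 + j1 → |·| ≈ 1.4142, ∠ ≈ 45.00°
pole (1 + j40·0.01) = 1 + j0.4 → |·| ≈ 1.077, ∠ ≈ 21.80°
|L| = 0.02 · 20.025 · 8.0623 / (1.8868 · 1.4142 · 1.077) ≈ 1.1236
Gain = 20 log₁₀(1.1236) ≈ 1.01 dB
∠L = (87.14° + 82.87°) − (57.99° + 45.00° + 21.80°) = 45.22°

ω = 5: -22.6 dB, 91.9°; ω = 40: 1.0 dB, 45.2°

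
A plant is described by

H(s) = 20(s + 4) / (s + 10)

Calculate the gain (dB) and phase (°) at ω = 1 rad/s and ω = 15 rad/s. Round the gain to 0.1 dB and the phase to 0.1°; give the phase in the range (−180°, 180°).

At s = jω = j1:
zero (s+4): 4 + j1 → |·| = √(4²+1²) = √17 ≈ 4.1231, ∠ = arctan(1/4) ≈ 14.04°
pole (s+10): 10 + j1 → |·| = √(10²+1²) = √101 ≈ 10.05, ∠ = arctan(1/10) ≈ 5.71°
|H| = 20 · 4.1231 / 10.05 ≈ 8.2052
Gain = 20 log₁₀(8.2052) ≈ 18.28 dB
∠H = 14.04° − 5.71° = 8.33°

At s = jω = j15:
zero (s+4): 4 + j15 → |·| = √(4²+15²) = √241 ≈ 15.524, ∠ = arctan(15/4) ≈ 75.07°
pole (s+10): 10 + j15 → |·| = √(10²+15²) = √325 ≈ 18.028, ∠ = arctan(15/10) ≈ 56.31°
|H| = 20 · 15.524 / 18.028 ≈ 17.222
Gain = 20 log₁₀(17.222) ≈ 24.72 dB
∠H = 75.07° − 56.31° = 18.76°

ω = 1: 18.3 dB, 8.3°; ω = 15: 24.7 dB, 18.8°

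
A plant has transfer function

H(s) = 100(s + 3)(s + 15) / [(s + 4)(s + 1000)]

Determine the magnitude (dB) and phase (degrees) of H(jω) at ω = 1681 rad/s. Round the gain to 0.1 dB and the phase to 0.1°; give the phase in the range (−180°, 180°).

38.7 dB, 30.3°

At s = jω = j1681:
zero (s+3): 3 + j1681 → |·| = √(3²+1681²) = √2825770 ≈ 1681, ∠ = arctan(1681/3) ≈ 89.90°
zero (s+15): 15 + j1681 → |·| = √(15²+1681²) = √2825986 ≈ 1681.1, ∠ = arctan(1681/15) ≈ 89.49°
pole (s+4): 4 + j1681 → |·| = √(4²+1681²) = √2825777 ≈ 1681, ∠ = arctan(1681/4) ≈ 89.86°
pole (s+1000): 1000 + j1681 → |·| = √(1000²+1681²) = √3825761 ≈ 1956, ∠ = arctan(1681/1000) ≈ 59.25°
|H| = 100 · 2.8259e+06 / 3.288e+06 ≈ 85.946
Gain = 20 log₁₀(85.946) ≈ 38.68 dB
∠H = 179.39° − 149.11° = 30.28°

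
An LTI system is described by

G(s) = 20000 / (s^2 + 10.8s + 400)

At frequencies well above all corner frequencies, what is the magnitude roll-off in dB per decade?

-40 dB/decade

Each pole contributes −20 dB/decade at high frequency; each zero contributes +20 dB/decade.
Net: 0 zero(s) − 2 pole(s) → -40 dB/decade.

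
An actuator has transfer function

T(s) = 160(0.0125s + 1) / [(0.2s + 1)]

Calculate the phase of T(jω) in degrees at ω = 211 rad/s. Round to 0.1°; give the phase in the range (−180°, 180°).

At ω = 211 rad/s:
zero (1 + j211·0.0125) = 1 + j2.6375 → |·| ≈ 2.8207, ∠ ≈ 69.24°
pole (1 + j211·0.2) = 1 + j42.2 → |·| ≈ 42.212, ∠ ≈ 88.64°
∠T = (69.24°) − (88.64°) = -19.40°

-19.4°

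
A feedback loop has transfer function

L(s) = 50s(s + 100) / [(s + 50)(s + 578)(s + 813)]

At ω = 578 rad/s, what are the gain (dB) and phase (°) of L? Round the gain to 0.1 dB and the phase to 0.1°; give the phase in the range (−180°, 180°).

-28.9 dB, 4.7°

At s = jω = j578:
zero (s+100): 100 + j578 → |·| = √(100²+578²) = √344084 ≈ 586.59, ∠ = arctan(578/100) ≈ 80.18°
zero at origin: s = j578 → |·| = 578, ∠ = 90.00°
pole (s+50): 50 + j578 → |·| = √(50²+578²) = √336584 ≈ 580.16, ∠ = arctan(578/50) ≈ 85.06°
pole (s+578): 578 + j578 → |·| = √(578²+578²) = √668168 ≈ 817.42, ∠ = arctan(578/578) ≈ 45.00°
pole (s+813): 813 + j578 → |·| = √(813²+578²) = √995053 ≈ 997.52, ∠ = arctan(578/813) ≈ 35.41°
|L| = 50 · 3.3905e+05 / 4.7306e+08 ≈ 0.035836
Gain = 20 log₁₀(0.035836) ≈ -28.91 dB
∠L = 170.18° − 165.47° = 4.71°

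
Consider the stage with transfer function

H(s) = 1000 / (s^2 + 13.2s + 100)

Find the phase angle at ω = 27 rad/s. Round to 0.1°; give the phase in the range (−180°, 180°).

At s = jω = j27:
quadratic: (j27)² + 13.2·j27 + 100 = -629 + j356.4 → |·| ≈ 722.95, ∠ ≈ 150.46°
∠H = 0.00° − 150.46° = -150.46°

-150.5°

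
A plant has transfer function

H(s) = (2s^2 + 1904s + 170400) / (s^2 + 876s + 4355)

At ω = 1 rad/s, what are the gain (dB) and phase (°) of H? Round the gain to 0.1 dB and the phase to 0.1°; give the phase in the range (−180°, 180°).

Substitute s = j1:
Numerator: 2(j1)^2 + 1904(j1) + 170400 = 170398 + j1904
Denominator: (j1)^2 + 876(j1) + 4355 = 4354 + j876
|N| = √(170398² + 1904²) ≈ 1.7041e+05, ∠N ≈ 0.64°
|D| = √(4354² + 876²) ≈ 4441.2, ∠D ≈ 11.38°
|H| = 1.7041e+05 / 4441.2 ≈ 38.37
Gain = 20 log₁₀(38.37) ≈ 31.68 dB
∠H = 0.64° − 11.38° = -10.74°

31.7 dB, -10.7°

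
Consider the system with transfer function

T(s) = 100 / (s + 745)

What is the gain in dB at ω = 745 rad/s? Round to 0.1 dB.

-20.5 dB

Substitute s = j745:
Numerator: 100 = 100 + j0
Denominator: (j745) + 745 = 745 + j745
|N| = √(100² + 0²) ≈ 100, ∠N ≈ 0.00°
|D| = √(745² + 745²) ≈ 1053.6, ∠D ≈ 45.00°
|T| = 100 / 1053.6 ≈ 0.094913
Gain = 20 log₁₀(0.094913) ≈ -20.45 dB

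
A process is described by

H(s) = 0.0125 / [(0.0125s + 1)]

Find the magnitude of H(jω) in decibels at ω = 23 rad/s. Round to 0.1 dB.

At ω = 23 rad/s:
pole (1 + j23·0.0125) = 1 + j0.2875 → |·| ≈ 1.0405, ∠ ≈ 16.04°
|H| = 0.0125 · 1 / (1.0405) ≈ 0.012013
Gain = 20 log₁₀(0.012013) ≈ -38.41 dB

-38.4 dB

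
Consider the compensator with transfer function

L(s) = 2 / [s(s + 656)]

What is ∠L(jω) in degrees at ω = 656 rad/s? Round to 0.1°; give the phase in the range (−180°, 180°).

-135.0°

At s = jω = j656:
pole (s+656): 656 + j656 → |·| = √(656²+656²) = √860672 ≈ 927.72, ∠ = arctan(656/656) ≈ 45.00°
pole at origin: |s| = 656, ∠ = 90.00° (in denominator)
∠L = 0.00° − 135.00° = -135.00°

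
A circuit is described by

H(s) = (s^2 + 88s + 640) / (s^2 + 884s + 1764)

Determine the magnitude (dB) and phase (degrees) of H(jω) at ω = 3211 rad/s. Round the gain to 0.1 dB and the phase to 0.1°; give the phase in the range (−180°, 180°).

-0.3 dB, 13.8°

Substitute s = j3211:
Numerator: (j3211)^2 + 88(j3211) + 640 = -10309881 + j282568
Denominator: (j3211)^2 + 884(j3211) + 1764 = -10308757 + j2838524
|N| = √(10309881² + 282568²) ≈ 1.0314e+07, ∠N ≈ 178.43°
|D| = √(10308757² + 2838524²) ≈ 1.0692e+07, ∠D ≈ 164.61°
|H| = 1.0314e+07 / 1.0692e+07 ≈ 0.96465
Gain = 20 log₁₀(0.96465) ≈ -0.31 dB
∠H = 178.43° − 164.61° = 13.82°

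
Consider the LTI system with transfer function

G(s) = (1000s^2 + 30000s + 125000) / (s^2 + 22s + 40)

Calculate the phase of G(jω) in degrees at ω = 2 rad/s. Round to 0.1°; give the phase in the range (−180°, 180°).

-24.3°

Substitute s = j2:
Numerator: 1000(j2)^2 + 30000(j2) + 125000 = 121000 + j60000
Denominator: (j2)^2 + 22(j2) + 40 = 36 + j44
|N| = √(121000² + 60000²) ≈ 1.3506e+05, ∠N ≈ 26.38°
|D| = √(36² + 44²) ≈ 56.851, ∠D ≈ 50.71°
∠G = 26.38° − 50.71° = -24.33°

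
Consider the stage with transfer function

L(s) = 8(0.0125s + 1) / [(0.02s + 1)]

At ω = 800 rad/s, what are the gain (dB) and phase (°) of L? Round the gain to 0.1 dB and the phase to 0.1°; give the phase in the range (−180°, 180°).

14.0 dB, -2.1°

At ω = 800 rad/s:
zero (1 + j800·0.0125) = 1 + j10 → |·| ≈ 10.05, ∠ ≈ 84.29°
pole (1 + j800·0.02) = 1 + j16 → |·| ≈ 16.031, ∠ ≈ 86.42°
|L| = 8 · 10.05 / (16.031) ≈ 5.0153
Gain = 20 log₁₀(5.0153) ≈ 14.01 dB
∠L = (84.29°) − (86.42°) = -2.13°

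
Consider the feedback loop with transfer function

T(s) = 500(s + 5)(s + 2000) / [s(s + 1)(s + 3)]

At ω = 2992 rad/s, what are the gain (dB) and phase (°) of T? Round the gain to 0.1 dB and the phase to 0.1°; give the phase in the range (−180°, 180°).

-13.9 dB, -123.8°

At s = jω = j2992:
zero (s+5): 5 + j2992 → |·| = √(5²+2992²) = √8952089 ≈ 2992, ∠ = arctan(2992/5) ≈ 89.90°
zero (s+2000): 2000 + j2992 → |·| = √(2000²+2992²) = √12952064 ≈ 3598.9, ∠ = arctan(2992/2000) ≈ 56.24°
pole (s+1): 1 + j2992 → |·| = √(1²+2992²) = √8952065 ≈ 2992, ∠ = arctan(2992/1) ≈ 89.98°
pole (s+3): 3 + j2992 → |·| = √(3²+2992²) = √8952073 ≈ 2992, ∠ = arctan(2992/3) ≈ 89.94°
pole at origin: |s| = 2992, ∠ = 90.00° (in denominator)
|T| = 500 · 1.0768e+07 / 2.6785e+10 ≈ 0.20101
Gain = 20 log₁₀(0.20101) ≈ -13.94 dB
∠T = 146.14° − 269.92° = -123.78°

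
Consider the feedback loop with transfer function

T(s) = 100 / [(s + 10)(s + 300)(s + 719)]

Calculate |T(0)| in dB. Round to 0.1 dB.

T(0) = 100 / (10·300·719) ≈ 4.6361e-05
20 log₁₀(4.6361e-05) ≈ -86.68 dB

-86.7 dB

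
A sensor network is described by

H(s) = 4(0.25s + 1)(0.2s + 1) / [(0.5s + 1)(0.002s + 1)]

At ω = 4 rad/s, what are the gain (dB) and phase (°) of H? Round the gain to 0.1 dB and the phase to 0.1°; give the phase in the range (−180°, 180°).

At ω = 4 rad/s:
zero (1 + j4·0.25) = 1 + j1 → |·| ≈ 1.4142, ∠ ≈ 45.00°
zero (1 + j4·0.2) = 1 + j0.8 → |·| ≈ 1.2806, ∠ ≈ 38.66°
pole (1 + j4·0.5) = 1 + j2 → |·| ≈ 2.2361, ∠ ≈ 63.43°
pole (1 + j4·0.002) = 1 + j0.008 → |·| ≈ 1, ∠ ≈ 0.46°
|H| = 4 · 1.4142 · 1.2806 / (2.2361 · 1) ≈ 3.2396
Gain = 20 log₁₀(3.2396) ≈ 10.21 dB
∠H = (45.00° + 38.66°) − (63.43° + 0.46°) = 19.77°

10.2 dB, 19.8°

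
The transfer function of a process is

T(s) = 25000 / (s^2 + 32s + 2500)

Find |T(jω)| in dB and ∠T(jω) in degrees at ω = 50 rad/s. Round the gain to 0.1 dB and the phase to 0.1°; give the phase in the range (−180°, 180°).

23.9 dB, -90.0°

At s = jω = j50:
quadratic: (j50)² + 32·j50 + 2500 = 0 + j1600 → |·| ≈ 1600, ∠ ≈ 90.00°
|T| = 25000 / 1600 ≈ 15.625
Gain = 20 log₁₀(15.625) ≈ 23.88 dB
∠T = 0.00° − 90.00° = -90.00°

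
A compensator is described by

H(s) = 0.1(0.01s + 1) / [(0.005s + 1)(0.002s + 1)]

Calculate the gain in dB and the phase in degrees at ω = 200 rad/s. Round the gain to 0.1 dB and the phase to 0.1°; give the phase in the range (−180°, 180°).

At ω = 200 rad/s:
zero (1 + j200·0.01) = 1 + j2 → |·| ≈ 2.2361, ∠ ≈ 63.43°
pole (1 + j200·0.005) = 1 + j1 → |·| ≈ 1.4142, ∠ ≈ 45.00°
pole (1 + j200·0.002) = 1 + j0.4 → |·| ≈ 1.077, ∠ ≈ 21.80°
|H| = 0.1 · 2.2361 / (1.4142 · 1.077) ≈ 0.14681
Gain = 20 log₁₀(0.14681) ≈ -16.66 dB
∠H = (63.43°) − (45.00° + 21.80°) = -3.37°

-16.7 dB, -3.4°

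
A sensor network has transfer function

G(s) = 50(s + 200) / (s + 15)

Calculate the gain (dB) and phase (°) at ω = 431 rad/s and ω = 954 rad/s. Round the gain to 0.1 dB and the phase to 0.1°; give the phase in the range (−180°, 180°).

At s = jω = j431:
zero (s+200): 200 + j431 → |·| = √(200²+431²) = √225761 ≈ 475.14, ∠ = arctan(431/200) ≈ 65.11°
pole (s+15): 15 + j431 → |·| = √(15²+431²) = √185986 ≈ 431.26, ∠ = arctan(431/15) ≈ 88.01°
|G| = 50 · 475.14 / 431.26 ≈ 55.087
Gain = 20 log₁₀(55.087) ≈ 34.82 dB
∠G = 65.11° − 88.01° = -22.90°

At s = jω = j954:
zero (s+200): 200 + j954 → |·| = √(200²+954²) = √950116 ≈ 974.74, ∠ = arctan(954/200) ≈ 78.16°
pole (s+15): 15 + j954 → |·| = √(15²+954²) = √910341 ≈ 954.12, ∠ = arctan(954/15) ≈ 89.10°
|G| = 50 · 974.74 / 954.12 ≈ 51.081
Gain = 20 log₁₀(51.081) ≈ 34.17 dB
∠G = 78.16° − 89.10° = -10.94°

ω = 431: 34.8 dB, -22.9°; ω = 954: 34.2 dB, -10.9°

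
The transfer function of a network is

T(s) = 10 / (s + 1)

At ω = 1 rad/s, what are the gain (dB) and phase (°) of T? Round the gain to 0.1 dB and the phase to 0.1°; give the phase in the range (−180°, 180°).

17.0 dB, -45.0°

Substitute s = j1:
Numerator: 10 = 10 + j0
Denominator: (j1) + 1 = 1 + j1
|N| = √(10² + 0²) ≈ 10, ∠N ≈ 0.00°
|D| = √(1² + 1²) ≈ 1.4142, ∠D ≈ 45.00°
|T| = 10 / 1.4142 ≈ 7.0711
Gain = 20 log₁₀(7.0711) ≈ 16.99 dB
∠T = 0.00° − 45.00° = -45.00°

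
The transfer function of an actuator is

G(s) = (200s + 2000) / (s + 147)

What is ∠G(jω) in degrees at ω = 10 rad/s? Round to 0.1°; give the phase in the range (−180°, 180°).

Substitute s = j10:
Numerator: 200(j10) + 2000 = 2000 + j2000
Denominator: (j10) + 147 = 147 + j10
|N| = √(2000² + 2000²) ≈ 2828.4, ∠N ≈ 45.00°
|D| = √(147² + 10²) ≈ 147.34, ∠D ≈ 3.89°
∠G = 45.00° − 3.89° = 41.11°

41.1°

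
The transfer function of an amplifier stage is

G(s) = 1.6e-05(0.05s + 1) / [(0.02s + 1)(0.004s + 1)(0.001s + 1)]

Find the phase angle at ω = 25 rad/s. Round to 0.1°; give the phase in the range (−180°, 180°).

At ω = 25 rad/s:
zero (1 + j25·0.05) = 1 + j1.25 → |·| ≈ 1.6008, ∠ ≈ 51.34°
pole (1 + j25·0.02) = 1 + j0.5 → |·| ≈ 1.118, ∠ ≈ 26.57°
pole (1 + j25·0.004) = 1 + j0.1 → |·| ≈ 1.005, ∠ ≈ 5.71°
pole (1 + j25·0.001) = 1 + j0.025 → |·| ≈ 1.0003, ∠ ≈ 1.43°
∠G = (51.34°) − (26.57° + 5.71° + 1.43°) = 17.63°

17.6°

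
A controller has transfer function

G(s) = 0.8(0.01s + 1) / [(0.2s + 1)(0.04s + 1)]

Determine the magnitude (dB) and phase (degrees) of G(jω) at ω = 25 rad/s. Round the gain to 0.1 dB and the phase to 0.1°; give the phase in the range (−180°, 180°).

-18.8 dB, -109.7°

At ω = 25 rad/s:
zero (1 + j25·0.01) = 1 + j0.25 → |·| ≈ 1.0308, ∠ ≈ 14.04°
pole (1 + j25·0.2) = 1 + j5 → |·| ≈ 5.099, ∠ ≈ 78.69°
pole (1 + j25·0.04) = 1 + j1 → |·| ≈ 1.4142, ∠ ≈ 45.00°
|G| = 0.8 · 1.0308 / (5.099 · 1.4142) ≈ 0.11436
Gain = 20 log₁₀(0.11436) ≈ -18.83 dB
∠G = (14.04°) − (78.69° + 45.00°) = -109.65°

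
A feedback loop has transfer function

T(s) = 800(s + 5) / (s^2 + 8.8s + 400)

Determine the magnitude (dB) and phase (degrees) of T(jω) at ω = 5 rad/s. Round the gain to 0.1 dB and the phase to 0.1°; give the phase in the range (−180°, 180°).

23.5 dB, 38.3°

At s = jω = j5:
zero (s+5): 5 + j5 → |·| = √(5²+5²) = √50 ≈ 7.0711, ∠ = arctan(5/5) ≈ 45.00°
quadratic: (j5)² + 8.8·j5 + 400 = 375 + j44 → |·| ≈ 377.57, ∠ ≈ 6.69°
|T| = 800 · 7.0711 / 377.57 ≈ 14.982
Gain = 20 log₁₀(14.982) ≈ 23.51 dB
∠T = 45.00° − 6.69° = 38.31°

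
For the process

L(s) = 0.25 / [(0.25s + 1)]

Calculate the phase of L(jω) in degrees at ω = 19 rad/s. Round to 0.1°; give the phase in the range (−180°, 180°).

-78.1°

At ω = 19 rad/s:
pole (1 + j19·0.25) = 1 + j4.75 → |·| ≈ 4.8541, ∠ ≈ 78.11°
∠L = (0°) − (78.11°) = -78.11°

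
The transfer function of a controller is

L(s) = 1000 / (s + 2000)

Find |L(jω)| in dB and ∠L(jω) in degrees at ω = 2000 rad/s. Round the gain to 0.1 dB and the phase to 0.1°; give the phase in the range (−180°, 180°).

Substitute s = j2000:
Numerator: 1000 = 1000 + j0
Denominator: (j2000) + 2000 = 2000 + j2000
|N| = √(1000² + 0²) ≈ 1000, ∠N ≈ 0.00°
|D| = √(2000² + 2000²) ≈ 2828.4, ∠D ≈ 45.00°
|L| = 1000 / 2828.4 ≈ 0.35356
Gain = 20 log₁₀(0.35356) ≈ -9.03 dB
∠L = 0.00° − 45.00° = -45.00°

-9.0 dB, -45.0°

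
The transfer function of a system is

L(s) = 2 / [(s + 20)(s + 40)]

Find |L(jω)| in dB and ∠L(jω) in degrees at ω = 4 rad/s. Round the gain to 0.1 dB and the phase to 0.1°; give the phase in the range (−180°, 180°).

At s = jω = j4:
pole (s+20): 20 + j4 → |·| = √(20²+4²) = √416 ≈ 20.396, ∠ = arctan(4/20) ≈ 11.31°
pole (s+40): 40 + j4 → |·| = √(40²+4²) = √1616 ≈ 40.2, ∠ = arctan(4/40) ≈ 5.71°
|L| = 2 / 819.92 ≈ 0.0024393
Gain = 20 log₁₀(0.0024393) ≈ -52.25 dB
∠L = 0.00° − 17.02° = -17.02°

-52.3 dB, -17.0°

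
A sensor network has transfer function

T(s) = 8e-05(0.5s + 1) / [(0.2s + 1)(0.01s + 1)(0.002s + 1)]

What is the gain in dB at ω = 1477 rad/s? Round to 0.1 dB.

At ω = 1477 rad/s:
zero (1 + j1477·0.5) = 1 + j738.5 → |·| ≈ 738.5, ∠ ≈ 89.92°
pole (1 + j1477·0.2) = 1 + j295.4 → |·| ≈ 295.4, ∠ ≈ 89.81°
pole (1 + j1477·0.01) = 1 + j14.77 → |·| ≈ 14.804, ∠ ≈ 86.13°
pole (1 + j1477·0.002) = 1 + j2.954 → |·| ≈ 3.1187, ∠ ≈ 71.30°
|T| = 8e-05 · 738.5 / (295.4 · 14.804 · 3.1187) ≈ 4.3319e-06
Gain = 20 log₁₀(4.3319e-06) ≈ -107.27 dB

-107.3 dB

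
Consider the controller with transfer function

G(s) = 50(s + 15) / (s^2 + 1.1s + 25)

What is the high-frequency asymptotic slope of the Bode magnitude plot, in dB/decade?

Each pole contributes −20 dB/decade at high frequency; each zero contributes +20 dB/decade.
Net: 1 zero(s) − 2 pole(s) → -20 dB/decade.

-20 dB/decade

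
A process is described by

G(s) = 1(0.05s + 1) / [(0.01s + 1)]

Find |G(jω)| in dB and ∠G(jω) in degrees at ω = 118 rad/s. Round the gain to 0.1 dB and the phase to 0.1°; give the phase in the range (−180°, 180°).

11.8 dB, 30.7°

At ω = 118 rad/s:
zero (1 + j118·0.05) = 1 + j5.9 → |·| ≈ 5.9841, ∠ ≈ 80.38°
pole (1 + j118·0.01) = 1 + j1.18 → |·| ≈ 1.5467, ∠ ≈ 49.72°
|G| = 1 · 5.9841 / (1.5467) ≈ 3.8689
Gain = 20 log₁₀(3.8689) ≈ 11.75 dB
∠G = (80.38°) − (49.72°) = 30.66°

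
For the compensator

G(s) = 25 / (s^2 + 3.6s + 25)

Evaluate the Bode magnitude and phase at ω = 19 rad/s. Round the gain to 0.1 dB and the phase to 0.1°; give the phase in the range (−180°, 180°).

-22.7 dB, -168.5°

At s = jω = j19:
quadratic: (j19)² + 3.6·j19 + 25 = -336 + j68.4 → |·| ≈ 342.89, ∠ ≈ 168.49°
|G| = 25 / 342.89 ≈ 0.07291
Gain = 20 log₁₀(0.07291) ≈ -22.74 dB
∠G = 0.00° − 168.49° = -168.49°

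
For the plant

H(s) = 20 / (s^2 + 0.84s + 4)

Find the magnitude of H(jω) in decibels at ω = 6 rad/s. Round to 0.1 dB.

-4.2 dB

At s = jω = j6:
quadratic: (j6)² + 0.84·j6 + 4 = -32 + j5.04 → |·| ≈ 32.394, ∠ ≈ 171.05°
|H| = 20 / 32.394 ≈ 0.6174
Gain = 20 log₁₀(0.6174) ≈ -4.19 dB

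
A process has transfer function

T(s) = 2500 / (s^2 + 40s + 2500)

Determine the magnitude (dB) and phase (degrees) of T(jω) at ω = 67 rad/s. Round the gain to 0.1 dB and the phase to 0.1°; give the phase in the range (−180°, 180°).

-2.5 dB, -126.6°

At s = jω = j67:
quadratic: (j67)² + 40·j67 + 2500 = -1989 + j2680 → |·| ≈ 3337.4, ∠ ≈ 126.58°
|T| = 2500 / 3337.4 ≈ 0.74909
Gain = 20 log₁₀(0.74909) ≈ -2.51 dB
∠T = 0.00° − 126.58° = -126.58°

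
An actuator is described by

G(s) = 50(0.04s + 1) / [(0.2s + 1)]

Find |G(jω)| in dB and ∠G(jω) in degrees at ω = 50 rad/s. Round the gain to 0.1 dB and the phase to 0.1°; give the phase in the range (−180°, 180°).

At ω = 50 rad/s:
zero (1 + j50·0.04) = 1 + j2 → |·| ≈ 2.2361, ∠ ≈ 63.43°
pole (1 + j50·0.2) = 1 + j10 → |·| ≈ 10.05, ∠ ≈ 84.29°
|G| = 50 · 2.2361 / (10.05) ≈ 11.125
Gain = 20 log₁₀(11.125) ≈ 20.93 dB
∠G = (63.43°) − (84.29°) = -20.86°

20.9 dB, -20.9°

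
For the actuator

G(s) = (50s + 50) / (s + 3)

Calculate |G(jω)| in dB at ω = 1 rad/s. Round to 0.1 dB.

27.0 dB

Substitute s = j1:
Numerator: 50(j1) + 50 = 50 + j50
Denominator: (j1) + 3 = 3 + j1
|N| = √(50² + 50²) ≈ 70.711, ∠N ≈ 45.00°
|D| = √(3² + 1²) ≈ 3.1623, ∠D ≈ 18.43°
|G| = 70.711 / 3.1623 ≈ 22.361
Gain = 20 log₁₀(22.361) ≈ 26.99 dB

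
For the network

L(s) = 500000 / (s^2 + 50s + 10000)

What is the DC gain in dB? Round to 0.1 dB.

34.0 dB

L(0) = 500000 / 10000 = 50
20 log₁₀(50) ≈ 33.98 dB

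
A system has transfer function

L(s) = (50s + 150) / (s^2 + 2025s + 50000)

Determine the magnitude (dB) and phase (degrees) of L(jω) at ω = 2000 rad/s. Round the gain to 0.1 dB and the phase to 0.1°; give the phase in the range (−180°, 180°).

-35.1 dB, -44.4°

Substitute s = j2000:
Numerator: 50(j2000) + 150 = 150 + j100000
Denominator: (j2000)^2 + 2025(j2000) + 50000 = -3950000 + j4050000
|N| = √(150² + 100000²) ≈ 1e+05, ∠N ≈ 89.91°
|D| = √(3950000² + 4050000²) ≈ 5.6573e+06, ∠D ≈ 134.28°
|L| = 1e+05 / 5.6573e+06 ≈ 0.017676
Gain = 20 log₁₀(0.017676) ≈ -35.05 dB
∠L = 89.91° − 134.28° = -44.37°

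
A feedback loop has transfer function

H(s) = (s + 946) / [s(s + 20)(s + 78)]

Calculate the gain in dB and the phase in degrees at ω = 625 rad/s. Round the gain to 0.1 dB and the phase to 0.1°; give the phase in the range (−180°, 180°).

At s = jω = j625:
zero (s+946): 946 + j625 → |·| = √(946²+625²) = √1285541 ≈ 1133.8, ∠ = arctan(625/946) ≈ 33.45°
pole (s+20): 20 + j625 → |·| = √(20²+625²) = √391025 ≈ 625.32, ∠ = arctan(625/20) ≈ 88.17°
pole (s+78): 78 + j625 → |·| = √(78²+625²) = √396709 ≈ 629.85, ∠ = arctan(625/78) ≈ 82.89°
pole at origin: |s| = 625, ∠ = 90.00° (in denominator)
|H| = 1 · 1133.8 / 2.4616e+08 ≈ 4.6059e-06
Gain = 20 log₁₀(4.6059e-06) ≈ -106.73 dB
∠H = 33.45° − 261.06° = -227.61° ≡ 132.39° (principal value)

-106.7 dB, 132.4°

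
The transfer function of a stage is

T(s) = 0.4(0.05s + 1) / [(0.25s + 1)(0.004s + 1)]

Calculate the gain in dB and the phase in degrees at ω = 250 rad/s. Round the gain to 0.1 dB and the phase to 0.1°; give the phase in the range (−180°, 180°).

-24.9 dB, -48.7°

At ω = 250 rad/s:
zero (1 + j250·0.05) = 1 + j12.5 → |·| ≈ 12.54, ∠ ≈ 85.43°
pole (1 + j250·0.25) = 1 + j62.5 → |·| ≈ 62.508, ∠ ≈ 89.08°
pole (1 + j250·0.004) = 1 + j1 → |·| ≈ 1.4142, ∠ ≈ 45.00°
|T| = 0.4 · 12.54 / (62.508 · 1.4142) ≈ 0.056743
Gain = 20 log₁₀(0.056743) ≈ -24.92 dB
∠T = (85.43°) − (89.08° + 45.00°) = -48.65°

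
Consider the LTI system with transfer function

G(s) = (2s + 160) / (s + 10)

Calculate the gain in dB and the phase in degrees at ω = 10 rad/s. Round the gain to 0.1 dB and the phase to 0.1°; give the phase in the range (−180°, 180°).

Substitute s = j10:
Numerator: 2(j10) + 160 = 160 + j20
Denominator: (j10) + 10 = 10 + j10
|N| = √(160² + 20²) ≈ 161.25, ∠N ≈ 7.13°
|D| = √(10² + 10²) ≈ 14.142, ∠D ≈ 45.00°
|G| = 161.25 / 14.142 ≈ 11.402
Gain = 20 log₁₀(11.402) ≈ 21.14 dB
∠G = 7.13° − 45.00° = -37.87°

21.1 dB, -37.9°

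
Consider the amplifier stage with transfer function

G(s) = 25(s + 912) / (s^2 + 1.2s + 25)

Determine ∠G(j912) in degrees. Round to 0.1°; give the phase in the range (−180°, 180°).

At s = jω = j912:
zero (s+912): 912 + j912 → |·| = √(912²+912²) = √1663488 ≈ 1289.8, ∠ = arctan(912/912) ≈ 45.00°
quadratic: (j912)² + 1.2·j912 + 25 = -831719 + j1094.4 → |·| ≈ 8.3172e+05, ∠ ≈ 179.92°
∠G = 45.00° − 179.92° = -134.92°

-134.9°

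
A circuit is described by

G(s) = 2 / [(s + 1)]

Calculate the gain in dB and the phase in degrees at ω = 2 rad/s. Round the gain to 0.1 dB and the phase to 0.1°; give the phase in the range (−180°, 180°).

At ω = 2 rad/s:
pole (1 + j2·1) = 1 + j2 → |·| ≈ 2.2361, ∠ ≈ 63.43°
|G| = 2 · 1 / (2.2361) ≈ 0.89441
Gain = 20 log₁₀(0.89441) ≈ -0.97 dB
∠G = (0°) − (63.43°) = -63.43°

-1.0 dB, -63.4°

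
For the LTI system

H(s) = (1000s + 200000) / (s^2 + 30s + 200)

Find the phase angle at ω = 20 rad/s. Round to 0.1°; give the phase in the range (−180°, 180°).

-102.7°

Substitute s = j20:
Numerator: 1000(j20) + 200000 = 200000 + j20000
Denominator: (j20)^2 + 30(j20) + 200 = -200 + j600
|N| = √(200000² + 20000²) ≈ 2.01e+05, ∠N ≈ 5.71°
|D| = √(200² + 600²) ≈ 632.46, ∠D ≈ 108.43°
∠H = 5.71° − 108.43° = -102.72°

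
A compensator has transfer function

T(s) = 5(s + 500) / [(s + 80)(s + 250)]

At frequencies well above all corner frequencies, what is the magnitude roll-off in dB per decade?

-20 dB/decade

Each pole contributes −20 dB/decade at high frequency; each zero contributes +20 dB/decade.
Net: 1 zero(s) − 2 pole(s) → -20 dB/decade.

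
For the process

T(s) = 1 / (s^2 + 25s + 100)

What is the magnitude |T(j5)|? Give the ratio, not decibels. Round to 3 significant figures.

0.00686

Substitute s = j5:
Numerator: 1 = 1 + j0
Denominator: (j5)^2 + 25(j5) + 100 = 75 + j125
|N| = √(1² + 0²) ≈ 1, ∠N ≈ 0.00°
|D| = √(75² + 125²) ≈ 145.77, ∠D ≈ 59.04°
|T| = 1 / 145.77 ≈ 0.0068601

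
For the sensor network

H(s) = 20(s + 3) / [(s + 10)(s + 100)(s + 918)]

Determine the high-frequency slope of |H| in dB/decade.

-40 dB/decade

Each pole contributes −20 dB/decade at high frequency; each zero contributes +20 dB/decade.
Net: 1 zero(s) − 3 pole(s) → -40 dB/decade.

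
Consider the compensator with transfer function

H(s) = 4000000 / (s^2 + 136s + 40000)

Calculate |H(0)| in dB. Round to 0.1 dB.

40.0 dB

H(0) = 4000000 / 40000 = 100
20 log₁₀(100) ≈ 40.00 dB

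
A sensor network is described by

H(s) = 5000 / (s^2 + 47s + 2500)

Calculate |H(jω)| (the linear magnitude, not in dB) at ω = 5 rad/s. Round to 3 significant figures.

2.01

At s = jω = j5:
quadratic: (j5)² + 47·j5 + 2500 = 2475 + j235 → |·| ≈ 2486.1, ∠ ≈ 5.42°
|H| = 5000 / 2486.1 ≈ 2.0112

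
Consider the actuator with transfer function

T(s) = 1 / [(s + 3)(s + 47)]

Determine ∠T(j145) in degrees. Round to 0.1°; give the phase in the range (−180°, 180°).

At s = jω = j145:
pole (s+3): 3 + j145 → |·| = √(3²+145²) = √21034 ≈ 145.03, ∠ = arctan(145/3) ≈ 88.81°
pole (s+47): 47 + j145 → |·| = √(47²+145²) = √23234 ≈ 152.43, ∠ = arctan(145/47) ≈ 72.04°
∠T = 0.00° − 160.85° = -160.85°

-160.9°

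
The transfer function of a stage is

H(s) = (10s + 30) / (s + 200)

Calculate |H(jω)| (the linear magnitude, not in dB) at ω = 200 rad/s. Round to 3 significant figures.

7.07

Substitute s = j200:
Numerator: 10(j200) + 30 = 30 + j2000
Denominator: (j200) + 200 = 200 + j200
|N| = √(30² + 2000²) ≈ 2000.2, ∠N ≈ 89.14°
|D| = √(200² + 200²) ≈ 282.84, ∠D ≈ 45.00°
|H| = 2000.2 / 282.84 ≈ 7.0718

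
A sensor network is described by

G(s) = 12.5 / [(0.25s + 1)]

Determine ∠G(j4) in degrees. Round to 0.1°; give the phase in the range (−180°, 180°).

-45.0°

At ω = 4 rad/s:
pole (1 + j4·0.25) = 1 + j1 → |·| ≈ 1.4142, ∠ ≈ 45.00°
∠G = (0°) − (45.00°) = -45.00°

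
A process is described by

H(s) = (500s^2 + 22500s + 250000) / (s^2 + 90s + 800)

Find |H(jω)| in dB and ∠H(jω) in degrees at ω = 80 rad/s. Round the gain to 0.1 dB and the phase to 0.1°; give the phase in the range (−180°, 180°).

Substitute s = j80:
Numerator: 500(j80)^2 + 22500(j80) + 250000 = -2950000 + j1800000
Denominator: (j80)^2 + 90(j80) + 800 = -5600 + j7200
|N| = √(2950000² + 1800000²) ≈ 3.4558e+06, ∠N ≈ 148.61°
|D| = √(5600² + 7200²) ≈ 9121.4, ∠D ≈ 127.87°
|H| = 3.4558e+06 / 9121.4 ≈ 378.87
Gain = 20 log₁₀(378.87) ≈ 51.57 dB
∠H = 148.61° − 127.87° = 20.74°

51.6 dB, 20.7°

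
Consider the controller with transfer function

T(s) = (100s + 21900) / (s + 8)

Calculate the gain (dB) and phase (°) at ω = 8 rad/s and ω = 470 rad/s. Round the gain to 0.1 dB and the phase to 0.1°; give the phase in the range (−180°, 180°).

Substitute s = j8:
Numerator: 100(j8) + 21900 = 21900 + j800
Denominator: (j8) + 8 = 8 + j8
|N| = √(21900² + 800²) ≈ 21915, ∠N ≈ 2.09°
|D| = √(8² + 8²) ≈ 11.314, ∠D ≈ 45.00°
|T| = 21915 / 11.314 ≈ 1937
Gain = 20 log₁₀(1937) ≈ 65.74 dB
∠T = 2.09° − 45.00° = -42.91°

Substitute s = j470:
Numerator: 100(j470) + 21900 = 21900 + j47000
Denominator: (j470) + 8 = 8 + j470
|N| = √(21900² + 47000²) ≈ 51852, ∠N ≈ 65.02°
|D| = √(8² + 470²) ≈ 470.07, ∠D ≈ 89.02°
|T| = 51852 / 470.07 ≈ 110.31
Gain = 20 log₁₀(110.31) ≈ 40.85 dB
∠T = 65.02° − 89.02° = -24.00°

ω = 8: 65.7 dB, -42.9°; ω = 470: 40.9 dB, -24.0°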